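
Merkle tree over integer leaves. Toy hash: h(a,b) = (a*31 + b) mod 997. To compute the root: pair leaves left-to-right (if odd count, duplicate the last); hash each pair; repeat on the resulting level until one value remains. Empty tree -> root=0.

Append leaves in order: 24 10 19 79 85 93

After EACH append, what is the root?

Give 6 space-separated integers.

Answer: 24 754 54 114 844 103

Derivation:
After append 24 (leaves=[24]):
  L0: [24]
  root=24
After append 10 (leaves=[24, 10]):
  L0: [24, 10]
  L1: h(24,10)=(24*31+10)%997=754 -> [754]
  root=754
After append 19 (leaves=[24, 10, 19]):
  L0: [24, 10, 19]
  L1: h(24,10)=(24*31+10)%997=754 h(19,19)=(19*31+19)%997=608 -> [754, 608]
  L2: h(754,608)=(754*31+608)%997=54 -> [54]
  root=54
After append 79 (leaves=[24, 10, 19, 79]):
  L0: [24, 10, 19, 79]
  L1: h(24,10)=(24*31+10)%997=754 h(19,79)=(19*31+79)%997=668 -> [754, 668]
  L2: h(754,668)=(754*31+668)%997=114 -> [114]
  root=114
After append 85 (leaves=[24, 10, 19, 79, 85]):
  L0: [24, 10, 19, 79, 85]
  L1: h(24,10)=(24*31+10)%997=754 h(19,79)=(19*31+79)%997=668 h(85,85)=(85*31+85)%997=726 -> [754, 668, 726]
  L2: h(754,668)=(754*31+668)%997=114 h(726,726)=(726*31+726)%997=301 -> [114, 301]
  L3: h(114,301)=(114*31+301)%997=844 -> [844]
  root=844
After append 93 (leaves=[24, 10, 19, 79, 85, 93]):
  L0: [24, 10, 19, 79, 85, 93]
  L1: h(24,10)=(24*31+10)%997=754 h(19,79)=(19*31+79)%997=668 h(85,93)=(85*31+93)%997=734 -> [754, 668, 734]
  L2: h(754,668)=(754*31+668)%997=114 h(734,734)=(734*31+734)%997=557 -> [114, 557]
  L3: h(114,557)=(114*31+557)%997=103 -> [103]
  root=103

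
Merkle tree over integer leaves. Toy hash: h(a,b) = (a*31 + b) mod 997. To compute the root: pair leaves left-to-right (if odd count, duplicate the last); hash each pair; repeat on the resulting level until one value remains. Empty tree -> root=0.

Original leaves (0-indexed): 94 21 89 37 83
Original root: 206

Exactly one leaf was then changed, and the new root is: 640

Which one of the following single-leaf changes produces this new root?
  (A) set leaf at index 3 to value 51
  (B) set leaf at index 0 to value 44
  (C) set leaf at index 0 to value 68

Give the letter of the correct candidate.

Original leaves: [94, 21, 89, 37, 83]
Target new root: 640
Try each candidate change and compute the resulting root:
Candidate A: set leaf[3] = 51 -> leaves = [94, 21, 89, 51, 83]
  L0: [94, 21, 89, 51, 83]
  L1: h(94,21)=(94*31+21)%997=941 h(89,51)=(89*31+51)%997=816 h(83,83)=(83*31+83)%997=662 -> [941, 816, 662]
  L2: h(941,816)=(941*31+816)%997=77 h(662,662)=(662*31+662)%997=247 -> [77, 247]
  L3: h(77,247)=(77*31+247)%997=640 -> [640]
  root = 640 == target 640  ** MATCH **
Candidate B: set leaf[0] = 44 -> leaves = [44, 21, 89, 37, 83]
  L0: [44, 21, 89, 37, 83]
  L1: h(44,21)=(44*31+21)%997=388 h(89,37)=(89*31+37)%997=802 h(83,83)=(83*31+83)%997=662 -> [388, 802, 662]
  L2: h(388,802)=(388*31+802)%997=866 h(662,662)=(662*31+662)%997=247 -> [866, 247]
  L3: h(866,247)=(866*31+247)%997=174 -> [174]
  root = 174 != target 640
Candidate C: set leaf[0] = 68 -> leaves = [68, 21, 89, 37, 83]
  L0: [68, 21, 89, 37, 83]
  L1: h(68,21)=(68*31+21)%997=135 h(89,37)=(89*31+37)%997=802 h(83,83)=(83*31+83)%997=662 -> [135, 802, 662]
  L2: h(135,802)=(135*31+802)%997=2 h(662,662)=(662*31+662)%997=247 -> [2, 247]
  L3: h(2,247)=(2*31+247)%997=309 -> [309]
  root = 309 != target 640
Candidate A produces the target root.

Answer: A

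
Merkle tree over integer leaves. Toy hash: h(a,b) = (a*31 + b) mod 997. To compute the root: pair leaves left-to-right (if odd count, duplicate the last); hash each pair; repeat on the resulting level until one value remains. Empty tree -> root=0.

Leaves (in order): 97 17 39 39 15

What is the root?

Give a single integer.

L0: [97, 17, 39, 39, 15]
L1: h(97,17)=(97*31+17)%997=33 h(39,39)=(39*31+39)%997=251 h(15,15)=(15*31+15)%997=480 -> [33, 251, 480]
L2: h(33,251)=(33*31+251)%997=277 h(480,480)=(480*31+480)%997=405 -> [277, 405]
L3: h(277,405)=(277*31+405)%997=19 -> [19]

Answer: 19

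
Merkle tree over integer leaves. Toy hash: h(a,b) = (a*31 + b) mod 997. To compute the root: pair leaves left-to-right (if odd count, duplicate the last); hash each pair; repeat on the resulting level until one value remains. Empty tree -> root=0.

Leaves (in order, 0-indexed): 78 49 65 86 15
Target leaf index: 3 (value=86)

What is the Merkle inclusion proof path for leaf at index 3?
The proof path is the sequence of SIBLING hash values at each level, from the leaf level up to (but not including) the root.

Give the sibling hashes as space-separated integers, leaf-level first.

L0 (leaves): [78, 49, 65, 86, 15], target index=3
L1: h(78,49)=(78*31+49)%997=473 [pair 0] h(65,86)=(65*31+86)%997=107 [pair 1] h(15,15)=(15*31+15)%997=480 [pair 2] -> [473, 107, 480]
  Sibling for proof at L0: 65
L2: h(473,107)=(473*31+107)%997=812 [pair 0] h(480,480)=(480*31+480)%997=405 [pair 1] -> [812, 405]
  Sibling for proof at L1: 473
L3: h(812,405)=(812*31+405)%997=652 [pair 0] -> [652]
  Sibling for proof at L2: 405
Root: 652
Proof path (sibling hashes from leaf to root): [65, 473, 405]

Answer: 65 473 405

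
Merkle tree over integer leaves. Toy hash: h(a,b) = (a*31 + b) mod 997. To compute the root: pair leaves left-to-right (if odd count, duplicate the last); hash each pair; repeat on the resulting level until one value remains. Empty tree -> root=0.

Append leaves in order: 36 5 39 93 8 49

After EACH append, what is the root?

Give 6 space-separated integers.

Answer: 36 124 107 161 222 537

Derivation:
After append 36 (leaves=[36]):
  L0: [36]
  root=36
After append 5 (leaves=[36, 5]):
  L0: [36, 5]
  L1: h(36,5)=(36*31+5)%997=124 -> [124]
  root=124
After append 39 (leaves=[36, 5, 39]):
  L0: [36, 5, 39]
  L1: h(36,5)=(36*31+5)%997=124 h(39,39)=(39*31+39)%997=251 -> [124, 251]
  L2: h(124,251)=(124*31+251)%997=107 -> [107]
  root=107
After append 93 (leaves=[36, 5, 39, 93]):
  L0: [36, 5, 39, 93]
  L1: h(36,5)=(36*31+5)%997=124 h(39,93)=(39*31+93)%997=305 -> [124, 305]
  L2: h(124,305)=(124*31+305)%997=161 -> [161]
  root=161
After append 8 (leaves=[36, 5, 39, 93, 8]):
  L0: [36, 5, 39, 93, 8]
  L1: h(36,5)=(36*31+5)%997=124 h(39,93)=(39*31+93)%997=305 h(8,8)=(8*31+8)%997=256 -> [124, 305, 256]
  L2: h(124,305)=(124*31+305)%997=161 h(256,256)=(256*31+256)%997=216 -> [161, 216]
  L3: h(161,216)=(161*31+216)%997=222 -> [222]
  root=222
After append 49 (leaves=[36, 5, 39, 93, 8, 49]):
  L0: [36, 5, 39, 93, 8, 49]
  L1: h(36,5)=(36*31+5)%997=124 h(39,93)=(39*31+93)%997=305 h(8,49)=(8*31+49)%997=297 -> [124, 305, 297]
  L2: h(124,305)=(124*31+305)%997=161 h(297,297)=(297*31+297)%997=531 -> [161, 531]
  L3: h(161,531)=(161*31+531)%997=537 -> [537]
  root=537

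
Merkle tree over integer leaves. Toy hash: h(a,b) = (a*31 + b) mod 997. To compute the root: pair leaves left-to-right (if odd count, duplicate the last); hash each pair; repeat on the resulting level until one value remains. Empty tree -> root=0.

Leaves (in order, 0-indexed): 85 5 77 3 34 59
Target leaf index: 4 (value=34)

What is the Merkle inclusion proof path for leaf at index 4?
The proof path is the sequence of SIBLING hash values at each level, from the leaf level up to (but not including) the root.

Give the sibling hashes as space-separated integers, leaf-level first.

Answer: 59 116 482

Derivation:
L0 (leaves): [85, 5, 77, 3, 34, 59], target index=4
L1: h(85,5)=(85*31+5)%997=646 [pair 0] h(77,3)=(77*31+3)%997=396 [pair 1] h(34,59)=(34*31+59)%997=116 [pair 2] -> [646, 396, 116]
  Sibling for proof at L0: 59
L2: h(646,396)=(646*31+396)%997=482 [pair 0] h(116,116)=(116*31+116)%997=721 [pair 1] -> [482, 721]
  Sibling for proof at L1: 116
L3: h(482,721)=(482*31+721)%997=708 [pair 0] -> [708]
  Sibling for proof at L2: 482
Root: 708
Proof path (sibling hashes from leaf to root): [59, 116, 482]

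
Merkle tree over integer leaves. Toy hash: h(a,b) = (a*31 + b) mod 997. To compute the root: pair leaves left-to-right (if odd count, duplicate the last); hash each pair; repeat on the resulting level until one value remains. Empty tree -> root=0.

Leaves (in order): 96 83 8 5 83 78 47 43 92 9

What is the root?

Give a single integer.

L0: [96, 83, 8, 5, 83, 78, 47, 43, 92, 9]
L1: h(96,83)=(96*31+83)%997=68 h(8,5)=(8*31+5)%997=253 h(83,78)=(83*31+78)%997=657 h(47,43)=(47*31+43)%997=503 h(92,9)=(92*31+9)%997=867 -> [68, 253, 657, 503, 867]
L2: h(68,253)=(68*31+253)%997=367 h(657,503)=(657*31+503)%997=930 h(867,867)=(867*31+867)%997=825 -> [367, 930, 825]
L3: h(367,930)=(367*31+930)%997=343 h(825,825)=(825*31+825)%997=478 -> [343, 478]
L4: h(343,478)=(343*31+478)%997=144 -> [144]

Answer: 144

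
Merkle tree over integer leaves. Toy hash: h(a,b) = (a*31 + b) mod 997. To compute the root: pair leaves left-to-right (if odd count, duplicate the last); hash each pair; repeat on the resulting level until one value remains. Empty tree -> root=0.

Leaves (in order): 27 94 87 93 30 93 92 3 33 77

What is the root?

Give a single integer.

L0: [27, 94, 87, 93, 30, 93, 92, 3, 33, 77]
L1: h(27,94)=(27*31+94)%997=931 h(87,93)=(87*31+93)%997=796 h(30,93)=(30*31+93)%997=26 h(92,3)=(92*31+3)%997=861 h(33,77)=(33*31+77)%997=103 -> [931, 796, 26, 861, 103]
L2: h(931,796)=(931*31+796)%997=744 h(26,861)=(26*31+861)%997=670 h(103,103)=(103*31+103)%997=305 -> [744, 670, 305]
L3: h(744,670)=(744*31+670)%997=803 h(305,305)=(305*31+305)%997=787 -> [803, 787]
L4: h(803,787)=(803*31+787)%997=755 -> [755]

Answer: 755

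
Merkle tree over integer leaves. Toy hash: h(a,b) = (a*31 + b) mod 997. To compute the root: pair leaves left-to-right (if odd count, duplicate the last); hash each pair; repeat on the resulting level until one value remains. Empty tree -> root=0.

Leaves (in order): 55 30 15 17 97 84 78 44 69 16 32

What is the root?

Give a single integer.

Answer: 508

Derivation:
L0: [55, 30, 15, 17, 97, 84, 78, 44, 69, 16, 32]
L1: h(55,30)=(55*31+30)%997=738 h(15,17)=(15*31+17)%997=482 h(97,84)=(97*31+84)%997=100 h(78,44)=(78*31+44)%997=468 h(69,16)=(69*31+16)%997=161 h(32,32)=(32*31+32)%997=27 -> [738, 482, 100, 468, 161, 27]
L2: h(738,482)=(738*31+482)%997=429 h(100,468)=(100*31+468)%997=577 h(161,27)=(161*31+27)%997=33 -> [429, 577, 33]
L3: h(429,577)=(429*31+577)%997=915 h(33,33)=(33*31+33)%997=59 -> [915, 59]
L4: h(915,59)=(915*31+59)%997=508 -> [508]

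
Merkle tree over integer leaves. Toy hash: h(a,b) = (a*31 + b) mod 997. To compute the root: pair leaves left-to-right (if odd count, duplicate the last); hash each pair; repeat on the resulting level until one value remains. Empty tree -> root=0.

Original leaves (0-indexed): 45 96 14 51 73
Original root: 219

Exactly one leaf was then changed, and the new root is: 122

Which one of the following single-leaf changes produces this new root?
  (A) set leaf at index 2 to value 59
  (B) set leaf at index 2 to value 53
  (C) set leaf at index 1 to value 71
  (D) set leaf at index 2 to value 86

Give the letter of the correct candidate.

Original leaves: [45, 96, 14, 51, 73]
Target new root: 122
Try each candidate change and compute the resulting root:
Candidate A: set leaf[2] = 59 -> leaves = [45, 96, 59, 51, 73]
  L0: [45, 96, 59, 51, 73]
  L1: h(45,96)=(45*31+96)%997=494 h(59,51)=(59*31+51)%997=883 h(73,73)=(73*31+73)%997=342 -> [494, 883, 342]
  L2: h(494,883)=(494*31+883)%997=245 h(342,342)=(342*31+342)%997=974 -> [245, 974]
  L3: h(245,974)=(245*31+974)%997=593 -> [593]
  root = 593 != target 122
Candidate B: set leaf[2] = 53 -> leaves = [45, 96, 53, 51, 73]
  L0: [45, 96, 53, 51, 73]
  L1: h(45,96)=(45*31+96)%997=494 h(53,51)=(53*31+51)%997=697 h(73,73)=(73*31+73)%997=342 -> [494, 697, 342]
  L2: h(494,697)=(494*31+697)%997=59 h(342,342)=(342*31+342)%997=974 -> [59, 974]
  L3: h(59,974)=(59*31+974)%997=809 -> [809]
  root = 809 != target 122
Candidate C: set leaf[1] = 71 -> leaves = [45, 71, 14, 51, 73]
  L0: [45, 71, 14, 51, 73]
  L1: h(45,71)=(45*31+71)%997=469 h(14,51)=(14*31+51)%997=485 h(73,73)=(73*31+73)%997=342 -> [469, 485, 342]
  L2: h(469,485)=(469*31+485)%997=69 h(342,342)=(342*31+342)%997=974 -> [69, 974]
  L3: h(69,974)=(69*31+974)%997=122 -> [122]
  root = 122 == target 122  ** MATCH **
Candidate D: set leaf[2] = 86 -> leaves = [45, 96, 86, 51, 73]
  L0: [45, 96, 86, 51, 73]
  L1: h(45,96)=(45*31+96)%997=494 h(86,51)=(86*31+51)%997=723 h(73,73)=(73*31+73)%997=342 -> [494, 723, 342]
  L2: h(494,723)=(494*31+723)%997=85 h(342,342)=(342*31+342)%997=974 -> [85, 974]
  L3: h(85,974)=(85*31+974)%997=618 -> [618]
  root = 618 != target 122
Candidate C produces the target root.

Answer: C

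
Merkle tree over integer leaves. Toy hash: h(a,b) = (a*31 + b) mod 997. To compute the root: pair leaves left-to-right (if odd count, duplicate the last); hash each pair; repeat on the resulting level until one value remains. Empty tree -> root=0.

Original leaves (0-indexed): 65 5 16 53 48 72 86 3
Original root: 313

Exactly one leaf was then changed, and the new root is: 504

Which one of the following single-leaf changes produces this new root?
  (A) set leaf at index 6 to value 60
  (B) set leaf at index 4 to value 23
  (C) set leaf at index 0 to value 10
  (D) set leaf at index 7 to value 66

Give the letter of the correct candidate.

Answer: A

Derivation:
Original leaves: [65, 5, 16, 53, 48, 72, 86, 3]
Target new root: 504
Try each candidate change and compute the resulting root:
Candidate A: set leaf[6] = 60 -> leaves = [65, 5, 16, 53, 48, 72, 60, 3]
  L0: [65, 5, 16, 53, 48, 72, 60, 3]
  L1: h(65,5)=(65*31+5)%997=26 h(16,53)=(16*31+53)%997=549 h(48,72)=(48*31+72)%997=563 h(60,3)=(60*31+3)%997=866 -> [26, 549, 563, 866]
  L2: h(26,549)=(26*31+549)%997=358 h(563,866)=(563*31+866)%997=373 -> [358, 373]
  L3: h(358,373)=(358*31+373)%997=504 -> [504]
  root = 504 == target 504  ** MATCH **
Candidate B: set leaf[4] = 23 -> leaves = [65, 5, 16, 53, 23, 72, 86, 3]
  L0: [65, 5, 16, 53, 23, 72, 86, 3]
  L1: h(65,5)=(65*31+5)%997=26 h(16,53)=(16*31+53)%997=549 h(23,72)=(23*31+72)%997=785 h(86,3)=(86*31+3)%997=675 -> [26, 549, 785, 675]
  L2: h(26,549)=(26*31+549)%997=358 h(785,675)=(785*31+675)%997=85 -> [358, 85]
  L3: h(358,85)=(358*31+85)%997=216 -> [216]
  root = 216 != target 504
Candidate C: set leaf[0] = 10 -> leaves = [10, 5, 16, 53, 48, 72, 86, 3]
  L0: [10, 5, 16, 53, 48, 72, 86, 3]
  L1: h(10,5)=(10*31+5)%997=315 h(16,53)=(16*31+53)%997=549 h(48,72)=(48*31+72)%997=563 h(86,3)=(86*31+3)%997=675 -> [315, 549, 563, 675]
  L2: h(315,549)=(315*31+549)%997=344 h(563,675)=(563*31+675)%997=182 -> [344, 182]
  L3: h(344,182)=(344*31+182)%997=876 -> [876]
  root = 876 != target 504
Candidate D: set leaf[7] = 66 -> leaves = [65, 5, 16, 53, 48, 72, 86, 66]
  L0: [65, 5, 16, 53, 48, 72, 86, 66]
  L1: h(65,5)=(65*31+5)%997=26 h(16,53)=(16*31+53)%997=549 h(48,72)=(48*31+72)%997=563 h(86,66)=(86*31+66)%997=738 -> [26, 549, 563, 738]
  L2: h(26,549)=(26*31+549)%997=358 h(563,738)=(563*31+738)%997=245 -> [358, 245]
  L3: h(358,245)=(358*31+245)%997=376 -> [376]
  root = 376 != target 504
Candidate A produces the target root.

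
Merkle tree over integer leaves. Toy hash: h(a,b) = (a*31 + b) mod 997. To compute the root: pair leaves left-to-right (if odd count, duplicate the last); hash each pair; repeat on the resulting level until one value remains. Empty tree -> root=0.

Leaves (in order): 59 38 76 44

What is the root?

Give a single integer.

L0: [59, 38, 76, 44]
L1: h(59,38)=(59*31+38)%997=870 h(76,44)=(76*31+44)%997=406 -> [870, 406]
L2: h(870,406)=(870*31+406)%997=457 -> [457]

Answer: 457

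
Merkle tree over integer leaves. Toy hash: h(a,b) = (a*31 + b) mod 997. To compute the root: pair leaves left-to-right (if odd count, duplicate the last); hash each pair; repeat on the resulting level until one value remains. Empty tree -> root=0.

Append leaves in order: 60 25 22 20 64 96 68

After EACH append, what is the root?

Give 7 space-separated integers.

After append 60 (leaves=[60]):
  L0: [60]
  root=60
After append 25 (leaves=[60, 25]):
  L0: [60, 25]
  L1: h(60,25)=(60*31+25)%997=888 -> [888]
  root=888
After append 22 (leaves=[60, 25, 22]):
  L0: [60, 25, 22]
  L1: h(60,25)=(60*31+25)%997=888 h(22,22)=(22*31+22)%997=704 -> [888, 704]
  L2: h(888,704)=(888*31+704)%997=316 -> [316]
  root=316
After append 20 (leaves=[60, 25, 22, 20]):
  L0: [60, 25, 22, 20]
  L1: h(60,25)=(60*31+25)%997=888 h(22,20)=(22*31+20)%997=702 -> [888, 702]
  L2: h(888,702)=(888*31+702)%997=314 -> [314]
  root=314
After append 64 (leaves=[60, 25, 22, 20, 64]):
  L0: [60, 25, 22, 20, 64]
  L1: h(60,25)=(60*31+25)%997=888 h(22,20)=(22*31+20)%997=702 h(64,64)=(64*31+64)%997=54 -> [888, 702, 54]
  L2: h(888,702)=(888*31+702)%997=314 h(54,54)=(54*31+54)%997=731 -> [314, 731]
  L3: h(314,731)=(314*31+731)%997=495 -> [495]
  root=495
After append 96 (leaves=[60, 25, 22, 20, 64, 96]):
  L0: [60, 25, 22, 20, 64, 96]
  L1: h(60,25)=(60*31+25)%997=888 h(22,20)=(22*31+20)%997=702 h(64,96)=(64*31+96)%997=86 -> [888, 702, 86]
  L2: h(888,702)=(888*31+702)%997=314 h(86,86)=(86*31+86)%997=758 -> [314, 758]
  L3: h(314,758)=(314*31+758)%997=522 -> [522]
  root=522
After append 68 (leaves=[60, 25, 22, 20, 64, 96, 68]):
  L0: [60, 25, 22, 20, 64, 96, 68]
  L1: h(60,25)=(60*31+25)%997=888 h(22,20)=(22*31+20)%997=702 h(64,96)=(64*31+96)%997=86 h(68,68)=(68*31+68)%997=182 -> [888, 702, 86, 182]
  L2: h(888,702)=(888*31+702)%997=314 h(86,182)=(86*31+182)%997=854 -> [314, 854]
  L3: h(314,854)=(314*31+854)%997=618 -> [618]
  root=618

Answer: 60 888 316 314 495 522 618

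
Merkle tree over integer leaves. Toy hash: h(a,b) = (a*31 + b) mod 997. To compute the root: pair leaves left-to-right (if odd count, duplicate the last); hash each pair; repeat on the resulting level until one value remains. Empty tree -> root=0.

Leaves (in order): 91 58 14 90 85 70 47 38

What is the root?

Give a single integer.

L0: [91, 58, 14, 90, 85, 70, 47, 38]
L1: h(91,58)=(91*31+58)%997=885 h(14,90)=(14*31+90)%997=524 h(85,70)=(85*31+70)%997=711 h(47,38)=(47*31+38)%997=498 -> [885, 524, 711, 498]
L2: h(885,524)=(885*31+524)%997=43 h(711,498)=(711*31+498)%997=605 -> [43, 605]
L3: h(43,605)=(43*31+605)%997=941 -> [941]

Answer: 941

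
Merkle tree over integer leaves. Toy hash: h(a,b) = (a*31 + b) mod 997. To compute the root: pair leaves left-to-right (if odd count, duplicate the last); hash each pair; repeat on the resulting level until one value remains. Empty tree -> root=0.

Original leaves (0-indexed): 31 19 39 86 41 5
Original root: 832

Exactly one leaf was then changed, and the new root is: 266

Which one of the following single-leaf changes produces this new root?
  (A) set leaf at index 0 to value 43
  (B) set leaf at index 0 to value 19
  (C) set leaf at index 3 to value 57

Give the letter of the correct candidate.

Answer: B

Derivation:
Original leaves: [31, 19, 39, 86, 41, 5]
Target new root: 266
Try each candidate change and compute the resulting root:
Candidate A: set leaf[0] = 43 -> leaves = [43, 19, 39, 86, 41, 5]
  L0: [43, 19, 39, 86, 41, 5]
  L1: h(43,19)=(43*31+19)%997=355 h(39,86)=(39*31+86)%997=298 h(41,5)=(41*31+5)%997=279 -> [355, 298, 279]
  L2: h(355,298)=(355*31+298)%997=336 h(279,279)=(279*31+279)%997=952 -> [336, 952]
  L3: h(336,952)=(336*31+952)%997=401 -> [401]
  root = 401 != target 266
Candidate B: set leaf[0] = 19 -> leaves = [19, 19, 39, 86, 41, 5]
  L0: [19, 19, 39, 86, 41, 5]
  L1: h(19,19)=(19*31+19)%997=608 h(39,86)=(39*31+86)%997=298 h(41,5)=(41*31+5)%997=279 -> [608, 298, 279]
  L2: h(608,298)=(608*31+298)%997=203 h(279,279)=(279*31+279)%997=952 -> [203, 952]
  L3: h(203,952)=(203*31+952)%997=266 -> [266]
  root = 266 == target 266  ** MATCH **
Candidate C: set leaf[3] = 57 -> leaves = [31, 19, 39, 57, 41, 5]
  L0: [31, 19, 39, 57, 41, 5]
  L1: h(31,19)=(31*31+19)%997=980 h(39,57)=(39*31+57)%997=269 h(41,5)=(41*31+5)%997=279 -> [980, 269, 279]
  L2: h(980,269)=(980*31+269)%997=739 h(279,279)=(279*31+279)%997=952 -> [739, 952]
  L3: h(739,952)=(739*31+952)%997=930 -> [930]
  root = 930 != target 266
Candidate B produces the target root.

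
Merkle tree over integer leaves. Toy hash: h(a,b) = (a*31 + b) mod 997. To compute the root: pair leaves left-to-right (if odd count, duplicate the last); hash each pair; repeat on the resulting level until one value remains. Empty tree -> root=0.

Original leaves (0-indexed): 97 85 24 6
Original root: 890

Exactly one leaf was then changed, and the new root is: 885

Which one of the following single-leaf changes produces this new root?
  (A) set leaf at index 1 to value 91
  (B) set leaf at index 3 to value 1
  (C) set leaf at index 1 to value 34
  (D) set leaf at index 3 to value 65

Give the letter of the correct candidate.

Original leaves: [97, 85, 24, 6]
Target new root: 885
Try each candidate change and compute the resulting root:
Candidate A: set leaf[1] = 91 -> leaves = [97, 91, 24, 6]
  L0: [97, 91, 24, 6]
  L1: h(97,91)=(97*31+91)%997=107 h(24,6)=(24*31+6)%997=750 -> [107, 750]
  L2: h(107,750)=(107*31+750)%997=79 -> [79]
  root = 79 != target 885
Candidate B: set leaf[3] = 1 -> leaves = [97, 85, 24, 1]
  L0: [97, 85, 24, 1]
  L1: h(97,85)=(97*31+85)%997=101 h(24,1)=(24*31+1)%997=745 -> [101, 745]
  L2: h(101,745)=(101*31+745)%997=885 -> [885]
  root = 885 == target 885  ** MATCH **
Candidate C: set leaf[1] = 34 -> leaves = [97, 34, 24, 6]
  L0: [97, 34, 24, 6]
  L1: h(97,34)=(97*31+34)%997=50 h(24,6)=(24*31+6)%997=750 -> [50, 750]
  L2: h(50,750)=(50*31+750)%997=306 -> [306]
  root = 306 != target 885
Candidate D: set leaf[3] = 65 -> leaves = [97, 85, 24, 65]
  L0: [97, 85, 24, 65]
  L1: h(97,85)=(97*31+85)%997=101 h(24,65)=(24*31+65)%997=809 -> [101, 809]
  L2: h(101,809)=(101*31+809)%997=949 -> [949]
  root = 949 != target 885
Candidate B produces the target root.

Answer: B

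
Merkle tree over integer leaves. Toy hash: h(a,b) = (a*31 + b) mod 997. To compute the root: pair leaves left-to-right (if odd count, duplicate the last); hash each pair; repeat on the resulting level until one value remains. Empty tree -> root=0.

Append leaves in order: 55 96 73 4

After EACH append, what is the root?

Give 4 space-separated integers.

Answer: 55 804 341 272

Derivation:
After append 55 (leaves=[55]):
  L0: [55]
  root=55
After append 96 (leaves=[55, 96]):
  L0: [55, 96]
  L1: h(55,96)=(55*31+96)%997=804 -> [804]
  root=804
After append 73 (leaves=[55, 96, 73]):
  L0: [55, 96, 73]
  L1: h(55,96)=(55*31+96)%997=804 h(73,73)=(73*31+73)%997=342 -> [804, 342]
  L2: h(804,342)=(804*31+342)%997=341 -> [341]
  root=341
After append 4 (leaves=[55, 96, 73, 4]):
  L0: [55, 96, 73, 4]
  L1: h(55,96)=(55*31+96)%997=804 h(73,4)=(73*31+4)%997=273 -> [804, 273]
  L2: h(804,273)=(804*31+273)%997=272 -> [272]
  root=272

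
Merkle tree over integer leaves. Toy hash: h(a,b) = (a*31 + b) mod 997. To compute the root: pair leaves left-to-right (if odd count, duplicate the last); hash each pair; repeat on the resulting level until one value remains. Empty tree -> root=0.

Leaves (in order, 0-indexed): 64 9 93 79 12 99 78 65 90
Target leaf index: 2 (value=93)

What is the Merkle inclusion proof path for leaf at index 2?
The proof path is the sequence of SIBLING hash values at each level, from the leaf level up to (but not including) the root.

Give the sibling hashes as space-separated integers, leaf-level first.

Answer: 79 996 135 991

Derivation:
L0 (leaves): [64, 9, 93, 79, 12, 99, 78, 65, 90], target index=2
L1: h(64,9)=(64*31+9)%997=996 [pair 0] h(93,79)=(93*31+79)%997=968 [pair 1] h(12,99)=(12*31+99)%997=471 [pair 2] h(78,65)=(78*31+65)%997=489 [pair 3] h(90,90)=(90*31+90)%997=886 [pair 4] -> [996, 968, 471, 489, 886]
  Sibling for proof at L0: 79
L2: h(996,968)=(996*31+968)%997=937 [pair 0] h(471,489)=(471*31+489)%997=135 [pair 1] h(886,886)=(886*31+886)%997=436 [pair 2] -> [937, 135, 436]
  Sibling for proof at L1: 996
L3: h(937,135)=(937*31+135)%997=269 [pair 0] h(436,436)=(436*31+436)%997=991 [pair 1] -> [269, 991]
  Sibling for proof at L2: 135
L4: h(269,991)=(269*31+991)%997=357 [pair 0] -> [357]
  Sibling for proof at L3: 991
Root: 357
Proof path (sibling hashes from leaf to root): [79, 996, 135, 991]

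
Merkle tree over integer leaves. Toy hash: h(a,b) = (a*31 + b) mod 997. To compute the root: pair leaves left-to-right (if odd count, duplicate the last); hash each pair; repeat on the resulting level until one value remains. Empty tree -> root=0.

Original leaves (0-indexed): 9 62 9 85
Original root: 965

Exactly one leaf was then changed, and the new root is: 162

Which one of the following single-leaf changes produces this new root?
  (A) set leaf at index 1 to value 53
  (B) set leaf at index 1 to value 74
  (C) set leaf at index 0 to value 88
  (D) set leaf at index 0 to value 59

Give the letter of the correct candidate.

Answer: D

Derivation:
Original leaves: [9, 62, 9, 85]
Target new root: 162
Try each candidate change and compute the resulting root:
Candidate A: set leaf[1] = 53 -> leaves = [9, 53, 9, 85]
  L0: [9, 53, 9, 85]
  L1: h(9,53)=(9*31+53)%997=332 h(9,85)=(9*31+85)%997=364 -> [332, 364]
  L2: h(332,364)=(332*31+364)%997=686 -> [686]
  root = 686 != target 162
Candidate B: set leaf[1] = 74 -> leaves = [9, 74, 9, 85]
  L0: [9, 74, 9, 85]
  L1: h(9,74)=(9*31+74)%997=353 h(9,85)=(9*31+85)%997=364 -> [353, 364]
  L2: h(353,364)=(353*31+364)%997=340 -> [340]
  root = 340 != target 162
Candidate C: set leaf[0] = 88 -> leaves = [88, 62, 9, 85]
  L0: [88, 62, 9, 85]
  L1: h(88,62)=(88*31+62)%997=796 h(9,85)=(9*31+85)%997=364 -> [796, 364]
  L2: h(796,364)=(796*31+364)%997=115 -> [115]
  root = 115 != target 162
Candidate D: set leaf[0] = 59 -> leaves = [59, 62, 9, 85]
  L0: [59, 62, 9, 85]
  L1: h(59,62)=(59*31+62)%997=894 h(9,85)=(9*31+85)%997=364 -> [894, 364]
  L2: h(894,364)=(894*31+364)%997=162 -> [162]
  root = 162 == target 162  ** MATCH **
Candidate D produces the target root.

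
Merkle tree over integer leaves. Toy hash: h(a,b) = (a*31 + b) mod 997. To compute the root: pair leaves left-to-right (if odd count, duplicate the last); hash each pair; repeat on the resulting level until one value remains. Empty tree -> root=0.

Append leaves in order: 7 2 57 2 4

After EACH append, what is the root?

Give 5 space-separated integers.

Answer: 7 219 637 582 204

Derivation:
After append 7 (leaves=[7]):
  L0: [7]
  root=7
After append 2 (leaves=[7, 2]):
  L0: [7, 2]
  L1: h(7,2)=(7*31+2)%997=219 -> [219]
  root=219
After append 57 (leaves=[7, 2, 57]):
  L0: [7, 2, 57]
  L1: h(7,2)=(7*31+2)%997=219 h(57,57)=(57*31+57)%997=827 -> [219, 827]
  L2: h(219,827)=(219*31+827)%997=637 -> [637]
  root=637
After append 2 (leaves=[7, 2, 57, 2]):
  L0: [7, 2, 57, 2]
  L1: h(7,2)=(7*31+2)%997=219 h(57,2)=(57*31+2)%997=772 -> [219, 772]
  L2: h(219,772)=(219*31+772)%997=582 -> [582]
  root=582
After append 4 (leaves=[7, 2, 57, 2, 4]):
  L0: [7, 2, 57, 2, 4]
  L1: h(7,2)=(7*31+2)%997=219 h(57,2)=(57*31+2)%997=772 h(4,4)=(4*31+4)%997=128 -> [219, 772, 128]
  L2: h(219,772)=(219*31+772)%997=582 h(128,128)=(128*31+128)%997=108 -> [582, 108]
  L3: h(582,108)=(582*31+108)%997=204 -> [204]
  root=204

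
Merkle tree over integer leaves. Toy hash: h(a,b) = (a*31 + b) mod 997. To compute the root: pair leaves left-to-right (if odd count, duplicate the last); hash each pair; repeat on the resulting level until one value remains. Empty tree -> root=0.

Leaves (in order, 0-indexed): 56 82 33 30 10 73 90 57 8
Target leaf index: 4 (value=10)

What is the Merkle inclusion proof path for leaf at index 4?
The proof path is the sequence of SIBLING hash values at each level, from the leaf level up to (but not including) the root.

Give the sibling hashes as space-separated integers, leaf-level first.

Answer: 73 853 582 930

Derivation:
L0 (leaves): [56, 82, 33, 30, 10, 73, 90, 57, 8], target index=4
L1: h(56,82)=(56*31+82)%997=821 [pair 0] h(33,30)=(33*31+30)%997=56 [pair 1] h(10,73)=(10*31+73)%997=383 [pair 2] h(90,57)=(90*31+57)%997=853 [pair 3] h(8,8)=(8*31+8)%997=256 [pair 4] -> [821, 56, 383, 853, 256]
  Sibling for proof at L0: 73
L2: h(821,56)=(821*31+56)%997=582 [pair 0] h(383,853)=(383*31+853)%997=762 [pair 1] h(256,256)=(256*31+256)%997=216 [pair 2] -> [582, 762, 216]
  Sibling for proof at L1: 853
L3: h(582,762)=(582*31+762)%997=858 [pair 0] h(216,216)=(216*31+216)%997=930 [pair 1] -> [858, 930]
  Sibling for proof at L2: 582
L4: h(858,930)=(858*31+930)%997=609 [pair 0] -> [609]
  Sibling for proof at L3: 930
Root: 609
Proof path (sibling hashes from leaf to root): [73, 853, 582, 930]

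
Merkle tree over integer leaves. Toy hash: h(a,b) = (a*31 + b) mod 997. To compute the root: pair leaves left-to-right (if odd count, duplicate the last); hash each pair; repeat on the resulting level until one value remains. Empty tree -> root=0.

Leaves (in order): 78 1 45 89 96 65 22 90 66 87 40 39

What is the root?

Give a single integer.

L0: [78, 1, 45, 89, 96, 65, 22, 90, 66, 87, 40, 39]
L1: h(78,1)=(78*31+1)%997=425 h(45,89)=(45*31+89)%997=487 h(96,65)=(96*31+65)%997=50 h(22,90)=(22*31+90)%997=772 h(66,87)=(66*31+87)%997=139 h(40,39)=(40*31+39)%997=282 -> [425, 487, 50, 772, 139, 282]
L2: h(425,487)=(425*31+487)%997=701 h(50,772)=(50*31+772)%997=328 h(139,282)=(139*31+282)%997=603 -> [701, 328, 603]
L3: h(701,328)=(701*31+328)%997=125 h(603,603)=(603*31+603)%997=353 -> [125, 353]
L4: h(125,353)=(125*31+353)%997=240 -> [240]

Answer: 240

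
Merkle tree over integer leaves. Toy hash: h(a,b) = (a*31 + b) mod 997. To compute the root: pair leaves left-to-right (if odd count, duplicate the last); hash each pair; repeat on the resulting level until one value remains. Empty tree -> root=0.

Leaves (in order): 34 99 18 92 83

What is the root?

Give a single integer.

Answer: 823

Derivation:
L0: [34, 99, 18, 92, 83]
L1: h(34,99)=(34*31+99)%997=156 h(18,92)=(18*31+92)%997=650 h(83,83)=(83*31+83)%997=662 -> [156, 650, 662]
L2: h(156,650)=(156*31+650)%997=501 h(662,662)=(662*31+662)%997=247 -> [501, 247]
L3: h(501,247)=(501*31+247)%997=823 -> [823]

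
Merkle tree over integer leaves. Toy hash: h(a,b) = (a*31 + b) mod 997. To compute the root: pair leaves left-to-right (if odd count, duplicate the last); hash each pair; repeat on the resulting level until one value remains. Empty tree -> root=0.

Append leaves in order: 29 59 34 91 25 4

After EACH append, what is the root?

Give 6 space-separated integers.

Answer: 29 958 876 933 685 13

Derivation:
After append 29 (leaves=[29]):
  L0: [29]
  root=29
After append 59 (leaves=[29, 59]):
  L0: [29, 59]
  L1: h(29,59)=(29*31+59)%997=958 -> [958]
  root=958
After append 34 (leaves=[29, 59, 34]):
  L0: [29, 59, 34]
  L1: h(29,59)=(29*31+59)%997=958 h(34,34)=(34*31+34)%997=91 -> [958, 91]
  L2: h(958,91)=(958*31+91)%997=876 -> [876]
  root=876
After append 91 (leaves=[29, 59, 34, 91]):
  L0: [29, 59, 34, 91]
  L1: h(29,59)=(29*31+59)%997=958 h(34,91)=(34*31+91)%997=148 -> [958, 148]
  L2: h(958,148)=(958*31+148)%997=933 -> [933]
  root=933
After append 25 (leaves=[29, 59, 34, 91, 25]):
  L0: [29, 59, 34, 91, 25]
  L1: h(29,59)=(29*31+59)%997=958 h(34,91)=(34*31+91)%997=148 h(25,25)=(25*31+25)%997=800 -> [958, 148, 800]
  L2: h(958,148)=(958*31+148)%997=933 h(800,800)=(800*31+800)%997=675 -> [933, 675]
  L3: h(933,675)=(933*31+675)%997=685 -> [685]
  root=685
After append 4 (leaves=[29, 59, 34, 91, 25, 4]):
  L0: [29, 59, 34, 91, 25, 4]
  L1: h(29,59)=(29*31+59)%997=958 h(34,91)=(34*31+91)%997=148 h(25,4)=(25*31+4)%997=779 -> [958, 148, 779]
  L2: h(958,148)=(958*31+148)%997=933 h(779,779)=(779*31+779)%997=3 -> [933, 3]
  L3: h(933,3)=(933*31+3)%997=13 -> [13]
  root=13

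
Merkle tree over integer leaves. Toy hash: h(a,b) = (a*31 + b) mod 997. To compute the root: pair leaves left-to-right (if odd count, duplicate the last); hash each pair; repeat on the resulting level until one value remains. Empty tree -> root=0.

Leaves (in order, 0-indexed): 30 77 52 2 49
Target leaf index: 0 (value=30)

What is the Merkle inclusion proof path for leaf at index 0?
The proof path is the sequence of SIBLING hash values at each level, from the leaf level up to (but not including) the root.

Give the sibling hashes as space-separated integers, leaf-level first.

L0 (leaves): [30, 77, 52, 2, 49], target index=0
L1: h(30,77)=(30*31+77)%997=10 [pair 0] h(52,2)=(52*31+2)%997=617 [pair 1] h(49,49)=(49*31+49)%997=571 [pair 2] -> [10, 617, 571]
  Sibling for proof at L0: 77
L2: h(10,617)=(10*31+617)%997=927 [pair 0] h(571,571)=(571*31+571)%997=326 [pair 1] -> [927, 326]
  Sibling for proof at L1: 617
L3: h(927,326)=(927*31+326)%997=150 [pair 0] -> [150]
  Sibling for proof at L2: 326
Root: 150
Proof path (sibling hashes from leaf to root): [77, 617, 326]

Answer: 77 617 326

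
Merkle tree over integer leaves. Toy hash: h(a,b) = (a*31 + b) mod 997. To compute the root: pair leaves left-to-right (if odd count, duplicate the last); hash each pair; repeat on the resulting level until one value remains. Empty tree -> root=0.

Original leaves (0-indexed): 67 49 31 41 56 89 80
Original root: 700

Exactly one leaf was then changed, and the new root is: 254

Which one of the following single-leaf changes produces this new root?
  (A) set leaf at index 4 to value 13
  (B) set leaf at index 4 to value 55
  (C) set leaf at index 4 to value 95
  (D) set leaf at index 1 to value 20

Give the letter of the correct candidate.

Answer: A

Derivation:
Original leaves: [67, 49, 31, 41, 56, 89, 80]
Target new root: 254
Try each candidate change and compute the resulting root:
Candidate A: set leaf[4] = 13 -> leaves = [67, 49, 31, 41, 13, 89, 80]
  L0: [67, 49, 31, 41, 13, 89, 80]
  L1: h(67,49)=(67*31+49)%997=132 h(31,41)=(31*31+41)%997=5 h(13,89)=(13*31+89)%997=492 h(80,80)=(80*31+80)%997=566 -> [132, 5, 492, 566]
  L2: h(132,5)=(132*31+5)%997=109 h(492,566)=(492*31+566)%997=863 -> [109, 863]
  L3: h(109,863)=(109*31+863)%997=254 -> [254]
  root = 254 == target 254  ** MATCH **
Candidate B: set leaf[4] = 55 -> leaves = [67, 49, 31, 41, 55, 89, 80]
  L0: [67, 49, 31, 41, 55, 89, 80]
  L1: h(67,49)=(67*31+49)%997=132 h(31,41)=(31*31+41)%997=5 h(55,89)=(55*31+89)%997=797 h(80,80)=(80*31+80)%997=566 -> [132, 5, 797, 566]
  L2: h(132,5)=(132*31+5)%997=109 h(797,566)=(797*31+566)%997=348 -> [109, 348]
  L3: h(109,348)=(109*31+348)%997=736 -> [736]
  root = 736 != target 254
Candidate C: set leaf[4] = 95 -> leaves = [67, 49, 31, 41, 95, 89, 80]
  L0: [67, 49, 31, 41, 95, 89, 80]
  L1: h(67,49)=(67*31+49)%997=132 h(31,41)=(31*31+41)%997=5 h(95,89)=(95*31+89)%997=43 h(80,80)=(80*31+80)%997=566 -> [132, 5, 43, 566]
  L2: h(132,5)=(132*31+5)%997=109 h(43,566)=(43*31+566)%997=902 -> [109, 902]
  L3: h(109,902)=(109*31+902)%997=293 -> [293]
  root = 293 != target 254
Candidate D: set leaf[1] = 20 -> leaves = [67, 20, 31, 41, 56, 89, 80]
  L0: [67, 20, 31, 41, 56, 89, 80]
  L1: h(67,20)=(67*31+20)%997=103 h(31,41)=(31*31+41)%997=5 h(56,89)=(56*31+89)%997=828 h(80,80)=(80*31+80)%997=566 -> [103, 5, 828, 566]
  L2: h(103,5)=(103*31+5)%997=207 h(828,566)=(828*31+566)%997=312 -> [207, 312]
  L3: h(207,312)=(207*31+312)%997=747 -> [747]
  root = 747 != target 254
Candidate A produces the target root.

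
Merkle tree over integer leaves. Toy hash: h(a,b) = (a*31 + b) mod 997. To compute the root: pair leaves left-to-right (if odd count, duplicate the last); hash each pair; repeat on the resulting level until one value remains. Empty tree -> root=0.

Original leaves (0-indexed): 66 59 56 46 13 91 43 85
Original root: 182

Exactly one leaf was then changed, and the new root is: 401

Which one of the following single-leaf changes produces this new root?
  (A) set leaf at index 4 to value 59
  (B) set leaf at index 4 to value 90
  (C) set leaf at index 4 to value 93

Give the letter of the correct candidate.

Answer: B

Derivation:
Original leaves: [66, 59, 56, 46, 13, 91, 43, 85]
Target new root: 401
Try each candidate change and compute the resulting root:
Candidate A: set leaf[4] = 59 -> leaves = [66, 59, 56, 46, 59, 91, 43, 85]
  L0: [66, 59, 56, 46, 59, 91, 43, 85]
  L1: h(66,59)=(66*31+59)%997=111 h(56,46)=(56*31+46)%997=785 h(59,91)=(59*31+91)%997=923 h(43,85)=(43*31+85)%997=421 -> [111, 785, 923, 421]
  L2: h(111,785)=(111*31+785)%997=238 h(923,421)=(923*31+421)%997=121 -> [238, 121]
  L3: h(238,121)=(238*31+121)%997=520 -> [520]
  root = 520 != target 401
Candidate B: set leaf[4] = 90 -> leaves = [66, 59, 56, 46, 90, 91, 43, 85]
  L0: [66, 59, 56, 46, 90, 91, 43, 85]
  L1: h(66,59)=(66*31+59)%997=111 h(56,46)=(56*31+46)%997=785 h(90,91)=(90*31+91)%997=887 h(43,85)=(43*31+85)%997=421 -> [111, 785, 887, 421]
  L2: h(111,785)=(111*31+785)%997=238 h(887,421)=(887*31+421)%997=2 -> [238, 2]
  L3: h(238,2)=(238*31+2)%997=401 -> [401]
  root = 401 == target 401  ** MATCH **
Candidate C: set leaf[4] = 93 -> leaves = [66, 59, 56, 46, 93, 91, 43, 85]
  L0: [66, 59, 56, 46, 93, 91, 43, 85]
  L1: h(66,59)=(66*31+59)%997=111 h(56,46)=(56*31+46)%997=785 h(93,91)=(93*31+91)%997=980 h(43,85)=(43*31+85)%997=421 -> [111, 785, 980, 421]
  L2: h(111,785)=(111*31+785)%997=238 h(980,421)=(980*31+421)%997=891 -> [238, 891]
  L3: h(238,891)=(238*31+891)%997=293 -> [293]
  root = 293 != target 401
Candidate B produces the target root.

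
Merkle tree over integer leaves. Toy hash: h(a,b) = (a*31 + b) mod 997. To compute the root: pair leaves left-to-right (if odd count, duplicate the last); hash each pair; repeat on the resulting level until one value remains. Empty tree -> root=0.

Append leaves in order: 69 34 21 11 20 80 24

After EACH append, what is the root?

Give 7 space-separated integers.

Answer: 69 179 239 229 660 586 654

Derivation:
After append 69 (leaves=[69]):
  L0: [69]
  root=69
After append 34 (leaves=[69, 34]):
  L0: [69, 34]
  L1: h(69,34)=(69*31+34)%997=179 -> [179]
  root=179
After append 21 (leaves=[69, 34, 21]):
  L0: [69, 34, 21]
  L1: h(69,34)=(69*31+34)%997=179 h(21,21)=(21*31+21)%997=672 -> [179, 672]
  L2: h(179,672)=(179*31+672)%997=239 -> [239]
  root=239
After append 11 (leaves=[69, 34, 21, 11]):
  L0: [69, 34, 21, 11]
  L1: h(69,34)=(69*31+34)%997=179 h(21,11)=(21*31+11)%997=662 -> [179, 662]
  L2: h(179,662)=(179*31+662)%997=229 -> [229]
  root=229
After append 20 (leaves=[69, 34, 21, 11, 20]):
  L0: [69, 34, 21, 11, 20]
  L1: h(69,34)=(69*31+34)%997=179 h(21,11)=(21*31+11)%997=662 h(20,20)=(20*31+20)%997=640 -> [179, 662, 640]
  L2: h(179,662)=(179*31+662)%997=229 h(640,640)=(640*31+640)%997=540 -> [229, 540]
  L3: h(229,540)=(229*31+540)%997=660 -> [660]
  root=660
After append 80 (leaves=[69, 34, 21, 11, 20, 80]):
  L0: [69, 34, 21, 11, 20, 80]
  L1: h(69,34)=(69*31+34)%997=179 h(21,11)=(21*31+11)%997=662 h(20,80)=(20*31+80)%997=700 -> [179, 662, 700]
  L2: h(179,662)=(179*31+662)%997=229 h(700,700)=(700*31+700)%997=466 -> [229, 466]
  L3: h(229,466)=(229*31+466)%997=586 -> [586]
  root=586
After append 24 (leaves=[69, 34, 21, 11, 20, 80, 24]):
  L0: [69, 34, 21, 11, 20, 80, 24]
  L1: h(69,34)=(69*31+34)%997=179 h(21,11)=(21*31+11)%997=662 h(20,80)=(20*31+80)%997=700 h(24,24)=(24*31+24)%997=768 -> [179, 662, 700, 768]
  L2: h(179,662)=(179*31+662)%997=229 h(700,768)=(700*31+768)%997=534 -> [229, 534]
  L3: h(229,534)=(229*31+534)%997=654 -> [654]
  root=654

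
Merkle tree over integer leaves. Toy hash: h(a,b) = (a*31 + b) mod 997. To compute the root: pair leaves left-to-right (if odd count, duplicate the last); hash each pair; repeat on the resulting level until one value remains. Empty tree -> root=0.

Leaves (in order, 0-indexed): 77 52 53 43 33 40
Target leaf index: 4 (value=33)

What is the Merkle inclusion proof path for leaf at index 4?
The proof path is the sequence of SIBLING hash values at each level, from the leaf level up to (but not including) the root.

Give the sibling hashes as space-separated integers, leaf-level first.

Answer: 40 66 526

Derivation:
L0 (leaves): [77, 52, 53, 43, 33, 40], target index=4
L1: h(77,52)=(77*31+52)%997=445 [pair 0] h(53,43)=(53*31+43)%997=689 [pair 1] h(33,40)=(33*31+40)%997=66 [pair 2] -> [445, 689, 66]
  Sibling for proof at L0: 40
L2: h(445,689)=(445*31+689)%997=526 [pair 0] h(66,66)=(66*31+66)%997=118 [pair 1] -> [526, 118]
  Sibling for proof at L1: 66
L3: h(526,118)=(526*31+118)%997=472 [pair 0] -> [472]
  Sibling for proof at L2: 526
Root: 472
Proof path (sibling hashes from leaf to root): [40, 66, 526]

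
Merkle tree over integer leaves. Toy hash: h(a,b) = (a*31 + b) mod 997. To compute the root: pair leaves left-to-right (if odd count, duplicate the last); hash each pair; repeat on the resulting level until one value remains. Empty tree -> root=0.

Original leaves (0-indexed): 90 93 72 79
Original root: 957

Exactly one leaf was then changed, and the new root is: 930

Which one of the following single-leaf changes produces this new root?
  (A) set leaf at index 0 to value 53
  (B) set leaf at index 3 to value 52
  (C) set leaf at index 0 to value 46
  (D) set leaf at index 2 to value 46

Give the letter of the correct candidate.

Original leaves: [90, 93, 72, 79]
Target new root: 930
Try each candidate change and compute the resulting root:
Candidate A: set leaf[0] = 53 -> leaves = [53, 93, 72, 79]
  L0: [53, 93, 72, 79]
  L1: h(53,93)=(53*31+93)%997=739 h(72,79)=(72*31+79)%997=317 -> [739, 317]
  L2: h(739,317)=(739*31+317)%997=295 -> [295]
  root = 295 != target 930
Candidate B: set leaf[3] = 52 -> leaves = [90, 93, 72, 52]
  L0: [90, 93, 72, 52]
  L1: h(90,93)=(90*31+93)%997=889 h(72,52)=(72*31+52)%997=290 -> [889, 290]
  L2: h(889,290)=(889*31+290)%997=930 -> [930]
  root = 930 == target 930  ** MATCH **
Candidate C: set leaf[0] = 46 -> leaves = [46, 93, 72, 79]
  L0: [46, 93, 72, 79]
  L1: h(46,93)=(46*31+93)%997=522 h(72,79)=(72*31+79)%997=317 -> [522, 317]
  L2: h(522,317)=(522*31+317)%997=547 -> [547]
  root = 547 != target 930
Candidate D: set leaf[2] = 46 -> leaves = [90, 93, 46, 79]
  L0: [90, 93, 46, 79]
  L1: h(90,93)=(90*31+93)%997=889 h(46,79)=(46*31+79)%997=508 -> [889, 508]
  L2: h(889,508)=(889*31+508)%997=151 -> [151]
  root = 151 != target 930
Candidate B produces the target root.

Answer: B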